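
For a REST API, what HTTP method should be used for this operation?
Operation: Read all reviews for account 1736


GET = read, POST = create, PUT = update/replace, DELETE = remove
This operation is a read.
GET


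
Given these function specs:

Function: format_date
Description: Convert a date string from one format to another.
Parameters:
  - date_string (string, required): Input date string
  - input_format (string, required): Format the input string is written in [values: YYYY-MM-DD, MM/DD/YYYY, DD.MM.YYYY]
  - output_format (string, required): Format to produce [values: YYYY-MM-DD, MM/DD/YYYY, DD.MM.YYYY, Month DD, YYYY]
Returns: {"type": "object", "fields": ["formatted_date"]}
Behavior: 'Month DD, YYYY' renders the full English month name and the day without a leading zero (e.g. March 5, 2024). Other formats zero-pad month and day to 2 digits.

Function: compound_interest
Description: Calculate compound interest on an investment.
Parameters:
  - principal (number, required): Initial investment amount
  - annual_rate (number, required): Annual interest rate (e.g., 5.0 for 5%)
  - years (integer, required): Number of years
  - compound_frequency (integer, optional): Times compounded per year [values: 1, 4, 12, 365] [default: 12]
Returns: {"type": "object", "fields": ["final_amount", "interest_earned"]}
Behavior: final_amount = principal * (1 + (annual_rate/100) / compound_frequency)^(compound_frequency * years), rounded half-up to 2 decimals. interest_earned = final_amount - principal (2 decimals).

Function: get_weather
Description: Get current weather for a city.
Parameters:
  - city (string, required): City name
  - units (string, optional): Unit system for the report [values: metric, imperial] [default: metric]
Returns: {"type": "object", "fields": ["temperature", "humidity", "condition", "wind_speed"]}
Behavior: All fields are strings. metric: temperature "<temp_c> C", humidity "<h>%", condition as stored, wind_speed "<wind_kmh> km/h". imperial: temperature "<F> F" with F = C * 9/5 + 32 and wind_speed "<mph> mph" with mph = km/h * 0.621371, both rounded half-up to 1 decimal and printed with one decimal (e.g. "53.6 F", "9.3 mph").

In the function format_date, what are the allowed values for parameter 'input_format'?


The format_date spec declares:
  - input_format (string, required): Format the input string is written in [values: YYYY-MM-DD, MM/DD/YYYY, DD.MM.YYYY]
Allowed values:
YYYY-MM-DD, MM/DD/YYYY, DD.MM.YYYY


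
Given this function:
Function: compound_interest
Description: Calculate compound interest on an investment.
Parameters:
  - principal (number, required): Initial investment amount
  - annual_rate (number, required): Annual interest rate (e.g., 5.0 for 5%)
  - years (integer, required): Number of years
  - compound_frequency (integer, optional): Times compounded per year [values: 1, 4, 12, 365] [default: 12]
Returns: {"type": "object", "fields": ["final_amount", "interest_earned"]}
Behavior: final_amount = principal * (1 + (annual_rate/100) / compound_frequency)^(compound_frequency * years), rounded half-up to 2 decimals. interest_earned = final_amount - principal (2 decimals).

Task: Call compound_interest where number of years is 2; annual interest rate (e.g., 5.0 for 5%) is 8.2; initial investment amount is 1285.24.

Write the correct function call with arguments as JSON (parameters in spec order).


Mapping each described value to its parameter name:
  'Number of years' -> years = 2
  'Annual interest rate (e.g., 5.0 for 5%)' -> annual_rate = 8.2
  'Initial investment amount' -> principal = 1285.24
compound_interest({"principal": 1285.24, "annual_rate": 8.2, "years": 2})


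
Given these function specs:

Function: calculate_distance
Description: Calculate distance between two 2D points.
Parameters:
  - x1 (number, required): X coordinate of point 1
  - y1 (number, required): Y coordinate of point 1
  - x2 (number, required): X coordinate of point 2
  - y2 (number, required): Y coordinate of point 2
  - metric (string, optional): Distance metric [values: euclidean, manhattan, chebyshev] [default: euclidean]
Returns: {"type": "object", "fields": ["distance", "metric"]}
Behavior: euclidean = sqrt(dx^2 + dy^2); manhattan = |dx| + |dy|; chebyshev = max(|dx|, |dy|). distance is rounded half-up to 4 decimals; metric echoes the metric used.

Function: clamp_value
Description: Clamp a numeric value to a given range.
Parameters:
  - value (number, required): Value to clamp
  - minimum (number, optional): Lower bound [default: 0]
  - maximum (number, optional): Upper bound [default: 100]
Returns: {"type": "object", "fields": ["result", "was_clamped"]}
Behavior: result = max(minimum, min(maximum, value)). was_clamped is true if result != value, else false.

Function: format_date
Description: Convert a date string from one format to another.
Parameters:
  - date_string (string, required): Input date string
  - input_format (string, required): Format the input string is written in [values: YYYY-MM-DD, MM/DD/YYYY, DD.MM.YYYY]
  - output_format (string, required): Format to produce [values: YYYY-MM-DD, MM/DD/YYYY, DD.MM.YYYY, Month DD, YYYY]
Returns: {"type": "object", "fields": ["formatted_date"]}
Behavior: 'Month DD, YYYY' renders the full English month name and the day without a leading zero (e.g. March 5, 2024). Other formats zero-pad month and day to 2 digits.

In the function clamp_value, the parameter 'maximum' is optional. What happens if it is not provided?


The clamp_value spec declares:
  - maximum (number, optional): Upper bound [default: 100]
It defaults to 100


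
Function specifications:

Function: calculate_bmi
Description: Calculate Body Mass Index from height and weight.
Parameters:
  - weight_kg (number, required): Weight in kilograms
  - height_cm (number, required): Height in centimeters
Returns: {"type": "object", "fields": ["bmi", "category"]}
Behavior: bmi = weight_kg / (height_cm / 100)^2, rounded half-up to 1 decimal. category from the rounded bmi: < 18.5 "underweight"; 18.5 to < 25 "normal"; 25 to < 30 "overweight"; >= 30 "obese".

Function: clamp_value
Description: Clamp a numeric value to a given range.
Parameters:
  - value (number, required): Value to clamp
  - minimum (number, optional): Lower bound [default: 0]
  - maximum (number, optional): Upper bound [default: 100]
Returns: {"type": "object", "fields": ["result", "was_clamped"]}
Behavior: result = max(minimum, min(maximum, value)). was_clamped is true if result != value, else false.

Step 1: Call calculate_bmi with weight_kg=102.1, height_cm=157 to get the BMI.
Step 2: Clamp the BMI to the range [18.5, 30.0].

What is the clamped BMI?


Step 1: calculate_bmi(weight_kg=102.1, height_cm=157)
  height_m = 157 / 100 = 1.57
  bmi = 102.1 / 1.57^2 = 102.1 / 2.4649 = 41.421559 -> 41.4
  41.4 >= 30 -> obese
  -> bmi = 41.4
Step 2: clamp_value(value=41.4, minimum=18.5, maximum=30.0)
  result = max(18.5, min(30.0, 41.4)) = max(18.5, 30.0) = 30.0
  was_clamped = (30.0 != 41.4) = true
  -> result = 30.0
30.0


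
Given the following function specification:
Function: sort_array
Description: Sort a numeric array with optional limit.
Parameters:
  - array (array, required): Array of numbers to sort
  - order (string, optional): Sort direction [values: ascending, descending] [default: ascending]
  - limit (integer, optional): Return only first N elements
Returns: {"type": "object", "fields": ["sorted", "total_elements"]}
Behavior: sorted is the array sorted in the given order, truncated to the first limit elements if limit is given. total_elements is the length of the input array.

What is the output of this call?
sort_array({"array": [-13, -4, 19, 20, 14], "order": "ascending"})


sorted ascending: [-13, -4, 14, 19, 20]
total_elements = len(input) = 5
Output:
{"sorted": [-13, -4, 14, 19, 20], "total_elements": 5}


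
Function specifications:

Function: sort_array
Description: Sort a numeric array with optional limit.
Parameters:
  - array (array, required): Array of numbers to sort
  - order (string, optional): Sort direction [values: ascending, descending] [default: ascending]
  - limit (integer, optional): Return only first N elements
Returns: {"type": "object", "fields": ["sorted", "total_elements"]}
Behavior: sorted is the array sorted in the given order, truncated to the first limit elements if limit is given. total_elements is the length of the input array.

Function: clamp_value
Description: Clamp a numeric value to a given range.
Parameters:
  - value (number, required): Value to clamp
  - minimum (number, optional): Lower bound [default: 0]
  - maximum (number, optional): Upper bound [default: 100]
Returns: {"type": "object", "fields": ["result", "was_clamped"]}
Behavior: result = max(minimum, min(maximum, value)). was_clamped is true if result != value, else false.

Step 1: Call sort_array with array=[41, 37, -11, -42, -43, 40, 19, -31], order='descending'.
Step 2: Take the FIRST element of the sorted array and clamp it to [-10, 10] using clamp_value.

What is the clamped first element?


Step 1: sort_array(order=descending)
  sorted: [41, 40, 37, 19, -11, -31, -42, -43]
  -> first element = 41
Step 2: clamp_value(value=41, minimum=-10, maximum=10)
  result = max(-10, min(10, 41)) = max(-10, 10) = 10
  was_clamped = (10 != 41) = true
  -> result = 10
10


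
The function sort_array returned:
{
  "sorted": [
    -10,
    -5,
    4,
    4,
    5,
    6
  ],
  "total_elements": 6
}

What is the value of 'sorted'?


[-10, -5, 4, 4, 5, 6]


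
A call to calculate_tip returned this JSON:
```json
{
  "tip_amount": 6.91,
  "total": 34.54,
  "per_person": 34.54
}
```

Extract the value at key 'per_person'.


34.54


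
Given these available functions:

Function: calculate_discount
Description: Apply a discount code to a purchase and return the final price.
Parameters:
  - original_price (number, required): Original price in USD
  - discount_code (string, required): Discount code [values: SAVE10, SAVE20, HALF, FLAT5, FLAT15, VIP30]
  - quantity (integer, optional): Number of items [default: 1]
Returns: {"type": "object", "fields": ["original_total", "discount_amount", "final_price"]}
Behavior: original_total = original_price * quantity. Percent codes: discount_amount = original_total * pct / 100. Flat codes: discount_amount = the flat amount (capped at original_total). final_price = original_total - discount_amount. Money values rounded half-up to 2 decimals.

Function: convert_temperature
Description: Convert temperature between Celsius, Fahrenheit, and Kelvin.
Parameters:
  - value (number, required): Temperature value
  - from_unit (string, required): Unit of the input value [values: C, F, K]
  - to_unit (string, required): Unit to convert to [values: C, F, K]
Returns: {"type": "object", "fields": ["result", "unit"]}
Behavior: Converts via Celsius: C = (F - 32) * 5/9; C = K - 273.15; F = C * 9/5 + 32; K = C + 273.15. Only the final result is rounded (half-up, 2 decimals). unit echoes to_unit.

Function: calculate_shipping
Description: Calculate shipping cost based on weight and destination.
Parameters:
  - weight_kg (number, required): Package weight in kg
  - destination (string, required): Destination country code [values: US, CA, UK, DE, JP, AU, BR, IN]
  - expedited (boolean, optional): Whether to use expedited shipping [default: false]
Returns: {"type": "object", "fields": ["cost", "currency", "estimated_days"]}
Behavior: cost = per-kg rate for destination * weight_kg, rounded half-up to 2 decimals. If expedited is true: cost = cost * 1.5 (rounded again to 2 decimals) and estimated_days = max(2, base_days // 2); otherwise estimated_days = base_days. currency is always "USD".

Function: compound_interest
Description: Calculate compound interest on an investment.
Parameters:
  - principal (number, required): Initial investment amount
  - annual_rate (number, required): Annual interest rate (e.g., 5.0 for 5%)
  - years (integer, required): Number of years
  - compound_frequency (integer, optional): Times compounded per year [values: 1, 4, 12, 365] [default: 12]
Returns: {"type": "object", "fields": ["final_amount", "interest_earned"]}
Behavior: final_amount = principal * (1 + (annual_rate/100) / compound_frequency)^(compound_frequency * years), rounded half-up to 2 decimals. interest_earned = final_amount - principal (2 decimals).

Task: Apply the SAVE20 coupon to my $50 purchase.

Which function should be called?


The task needs a function whose description is: Apply a discount code to a purchase and return the final price.
calculate_discount


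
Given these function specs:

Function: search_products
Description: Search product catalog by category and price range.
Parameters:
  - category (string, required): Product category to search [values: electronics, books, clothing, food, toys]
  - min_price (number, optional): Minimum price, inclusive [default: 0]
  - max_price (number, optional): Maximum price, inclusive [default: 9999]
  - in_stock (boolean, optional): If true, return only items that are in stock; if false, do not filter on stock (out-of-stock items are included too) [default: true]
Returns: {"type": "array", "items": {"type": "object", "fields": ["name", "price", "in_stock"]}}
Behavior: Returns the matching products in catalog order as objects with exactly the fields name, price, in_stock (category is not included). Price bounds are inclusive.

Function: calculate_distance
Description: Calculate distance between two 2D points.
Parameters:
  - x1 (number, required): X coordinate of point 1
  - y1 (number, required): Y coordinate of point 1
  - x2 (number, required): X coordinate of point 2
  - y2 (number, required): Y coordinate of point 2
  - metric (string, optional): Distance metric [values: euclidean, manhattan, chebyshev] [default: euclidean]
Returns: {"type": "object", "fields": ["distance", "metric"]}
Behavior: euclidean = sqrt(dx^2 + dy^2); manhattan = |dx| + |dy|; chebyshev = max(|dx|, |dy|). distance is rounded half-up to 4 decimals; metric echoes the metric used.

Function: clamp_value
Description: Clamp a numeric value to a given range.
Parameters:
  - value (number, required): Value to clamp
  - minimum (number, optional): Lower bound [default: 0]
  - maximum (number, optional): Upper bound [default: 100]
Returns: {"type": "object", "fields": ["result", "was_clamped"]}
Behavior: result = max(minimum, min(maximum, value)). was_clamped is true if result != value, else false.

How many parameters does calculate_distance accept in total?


Parameters of calculate_distance: x1 (required), y1 (required), x2 (required), y2 (required), metric (optional)
Total:
5


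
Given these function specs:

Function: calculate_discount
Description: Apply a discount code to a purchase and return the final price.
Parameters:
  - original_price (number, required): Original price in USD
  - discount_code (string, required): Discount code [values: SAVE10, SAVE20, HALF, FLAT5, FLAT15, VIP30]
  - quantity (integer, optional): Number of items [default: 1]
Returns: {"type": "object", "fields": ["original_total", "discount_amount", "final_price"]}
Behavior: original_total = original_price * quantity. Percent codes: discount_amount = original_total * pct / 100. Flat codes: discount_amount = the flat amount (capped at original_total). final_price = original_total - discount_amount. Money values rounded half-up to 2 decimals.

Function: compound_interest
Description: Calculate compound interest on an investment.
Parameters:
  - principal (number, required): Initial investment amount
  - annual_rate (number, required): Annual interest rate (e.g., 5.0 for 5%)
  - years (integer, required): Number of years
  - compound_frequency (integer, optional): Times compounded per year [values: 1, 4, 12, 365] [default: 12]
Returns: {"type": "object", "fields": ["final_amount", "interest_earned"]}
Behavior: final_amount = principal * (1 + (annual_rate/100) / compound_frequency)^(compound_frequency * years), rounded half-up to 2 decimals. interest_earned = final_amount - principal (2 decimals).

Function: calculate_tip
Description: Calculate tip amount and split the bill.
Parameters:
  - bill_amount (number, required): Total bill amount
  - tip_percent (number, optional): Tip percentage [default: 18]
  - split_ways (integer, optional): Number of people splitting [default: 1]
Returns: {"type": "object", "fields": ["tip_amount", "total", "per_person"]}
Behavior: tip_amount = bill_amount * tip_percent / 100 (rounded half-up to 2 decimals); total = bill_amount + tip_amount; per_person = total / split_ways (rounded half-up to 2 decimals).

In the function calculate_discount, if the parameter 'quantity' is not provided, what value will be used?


The calculate_discount spec declares:
  - quantity (integer, optional): Number of items [default: 1]
Default:
1


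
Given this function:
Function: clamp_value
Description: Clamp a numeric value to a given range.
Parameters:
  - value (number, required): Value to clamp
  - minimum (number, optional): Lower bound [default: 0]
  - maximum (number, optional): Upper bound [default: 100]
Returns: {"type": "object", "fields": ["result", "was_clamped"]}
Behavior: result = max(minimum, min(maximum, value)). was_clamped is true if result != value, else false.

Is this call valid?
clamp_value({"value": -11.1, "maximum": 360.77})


Checking all required parameters present and types match... All valid.
Valid


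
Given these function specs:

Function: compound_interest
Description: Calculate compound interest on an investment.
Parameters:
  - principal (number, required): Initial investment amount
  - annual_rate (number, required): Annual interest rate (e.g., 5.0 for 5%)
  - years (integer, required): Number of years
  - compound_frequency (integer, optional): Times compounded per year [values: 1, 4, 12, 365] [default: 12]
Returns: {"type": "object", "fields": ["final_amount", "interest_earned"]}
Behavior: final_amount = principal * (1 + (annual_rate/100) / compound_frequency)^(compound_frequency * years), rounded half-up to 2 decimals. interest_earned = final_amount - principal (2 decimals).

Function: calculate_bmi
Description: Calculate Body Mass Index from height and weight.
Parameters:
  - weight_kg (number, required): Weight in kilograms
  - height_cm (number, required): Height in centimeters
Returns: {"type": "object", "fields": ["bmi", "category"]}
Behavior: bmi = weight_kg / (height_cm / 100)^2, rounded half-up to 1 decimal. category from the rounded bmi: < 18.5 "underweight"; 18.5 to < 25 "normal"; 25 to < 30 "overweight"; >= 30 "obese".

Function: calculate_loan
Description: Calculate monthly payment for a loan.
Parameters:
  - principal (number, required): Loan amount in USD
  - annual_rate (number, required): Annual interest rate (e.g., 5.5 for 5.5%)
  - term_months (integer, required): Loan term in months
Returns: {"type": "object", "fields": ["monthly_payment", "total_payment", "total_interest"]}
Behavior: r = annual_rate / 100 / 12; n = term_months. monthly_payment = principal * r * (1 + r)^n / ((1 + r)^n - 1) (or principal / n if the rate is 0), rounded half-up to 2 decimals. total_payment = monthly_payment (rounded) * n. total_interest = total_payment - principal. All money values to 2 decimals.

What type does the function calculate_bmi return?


The calculate_bmi spec declares Returns: {"type": "object", "fields": ["bmi", "category"]}
Type:
object


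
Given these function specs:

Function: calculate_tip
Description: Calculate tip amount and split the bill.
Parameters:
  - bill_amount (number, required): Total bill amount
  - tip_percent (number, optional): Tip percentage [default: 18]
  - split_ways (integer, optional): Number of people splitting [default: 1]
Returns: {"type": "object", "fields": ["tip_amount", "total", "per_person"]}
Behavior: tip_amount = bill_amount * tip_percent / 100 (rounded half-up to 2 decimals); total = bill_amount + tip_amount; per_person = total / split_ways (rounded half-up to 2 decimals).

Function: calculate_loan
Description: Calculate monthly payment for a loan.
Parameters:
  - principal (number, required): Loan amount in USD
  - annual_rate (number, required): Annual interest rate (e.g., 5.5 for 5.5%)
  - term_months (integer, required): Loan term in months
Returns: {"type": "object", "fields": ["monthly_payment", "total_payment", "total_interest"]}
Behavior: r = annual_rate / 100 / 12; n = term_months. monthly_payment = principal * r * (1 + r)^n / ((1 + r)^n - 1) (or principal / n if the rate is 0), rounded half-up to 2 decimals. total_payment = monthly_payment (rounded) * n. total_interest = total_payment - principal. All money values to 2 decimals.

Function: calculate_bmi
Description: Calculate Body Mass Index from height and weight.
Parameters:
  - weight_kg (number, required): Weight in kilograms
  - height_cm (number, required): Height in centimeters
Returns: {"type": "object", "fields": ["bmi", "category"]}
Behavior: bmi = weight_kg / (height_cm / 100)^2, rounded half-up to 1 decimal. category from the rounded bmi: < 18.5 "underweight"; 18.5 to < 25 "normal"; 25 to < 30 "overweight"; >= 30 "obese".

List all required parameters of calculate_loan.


Parameters of calculate_loan and their required/optional flag:
  principal: required
  annual_rate: required
  term_months: required
annual_rate, principal, term_months


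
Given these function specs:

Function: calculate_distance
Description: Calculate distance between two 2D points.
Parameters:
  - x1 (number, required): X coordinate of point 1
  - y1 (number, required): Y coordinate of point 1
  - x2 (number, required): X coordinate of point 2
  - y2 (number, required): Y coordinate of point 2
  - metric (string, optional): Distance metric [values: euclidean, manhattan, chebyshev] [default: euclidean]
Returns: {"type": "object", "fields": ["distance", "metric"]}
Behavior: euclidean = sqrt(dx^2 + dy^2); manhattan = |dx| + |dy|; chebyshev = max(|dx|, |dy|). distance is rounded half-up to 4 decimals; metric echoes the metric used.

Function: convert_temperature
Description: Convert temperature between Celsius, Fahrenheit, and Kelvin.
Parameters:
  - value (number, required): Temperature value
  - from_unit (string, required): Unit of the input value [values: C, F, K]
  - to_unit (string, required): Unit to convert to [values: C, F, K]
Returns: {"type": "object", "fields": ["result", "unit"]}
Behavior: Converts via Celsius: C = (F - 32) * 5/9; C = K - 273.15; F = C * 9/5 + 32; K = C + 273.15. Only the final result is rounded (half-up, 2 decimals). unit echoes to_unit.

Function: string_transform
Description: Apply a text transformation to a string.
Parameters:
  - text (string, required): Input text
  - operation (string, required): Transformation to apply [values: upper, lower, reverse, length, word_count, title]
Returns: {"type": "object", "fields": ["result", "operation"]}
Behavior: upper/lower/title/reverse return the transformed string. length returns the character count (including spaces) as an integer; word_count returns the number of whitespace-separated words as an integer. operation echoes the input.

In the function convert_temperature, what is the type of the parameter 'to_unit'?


The convert_temperature spec declares:
  - to_unit (string, required): Unit to convert to [values: C, F, K]
Type:
string


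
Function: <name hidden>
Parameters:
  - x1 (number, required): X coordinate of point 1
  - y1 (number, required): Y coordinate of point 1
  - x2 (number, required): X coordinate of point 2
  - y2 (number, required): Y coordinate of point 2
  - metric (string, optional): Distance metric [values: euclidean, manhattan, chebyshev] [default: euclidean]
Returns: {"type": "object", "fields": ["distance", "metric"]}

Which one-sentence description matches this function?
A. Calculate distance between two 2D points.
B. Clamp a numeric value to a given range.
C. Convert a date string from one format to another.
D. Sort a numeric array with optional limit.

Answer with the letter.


Parameters x1, y1, x2, y2, metric and return ["distance", "metric"] fit: Calculate distance between two 2D points.
A


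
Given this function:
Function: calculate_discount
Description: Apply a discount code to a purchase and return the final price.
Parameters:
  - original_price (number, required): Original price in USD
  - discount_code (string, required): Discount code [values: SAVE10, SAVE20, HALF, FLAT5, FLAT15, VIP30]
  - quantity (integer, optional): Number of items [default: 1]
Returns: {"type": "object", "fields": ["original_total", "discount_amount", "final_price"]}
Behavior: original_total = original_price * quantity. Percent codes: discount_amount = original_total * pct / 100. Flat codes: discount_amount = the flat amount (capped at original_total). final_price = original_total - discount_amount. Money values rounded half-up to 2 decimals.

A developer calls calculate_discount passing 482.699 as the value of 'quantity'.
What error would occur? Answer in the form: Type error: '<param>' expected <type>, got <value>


Spec: 'quantity' is declared as integer; 482.699 is a non-integer number.
Type error: 'quantity' expected integer, got 482.699


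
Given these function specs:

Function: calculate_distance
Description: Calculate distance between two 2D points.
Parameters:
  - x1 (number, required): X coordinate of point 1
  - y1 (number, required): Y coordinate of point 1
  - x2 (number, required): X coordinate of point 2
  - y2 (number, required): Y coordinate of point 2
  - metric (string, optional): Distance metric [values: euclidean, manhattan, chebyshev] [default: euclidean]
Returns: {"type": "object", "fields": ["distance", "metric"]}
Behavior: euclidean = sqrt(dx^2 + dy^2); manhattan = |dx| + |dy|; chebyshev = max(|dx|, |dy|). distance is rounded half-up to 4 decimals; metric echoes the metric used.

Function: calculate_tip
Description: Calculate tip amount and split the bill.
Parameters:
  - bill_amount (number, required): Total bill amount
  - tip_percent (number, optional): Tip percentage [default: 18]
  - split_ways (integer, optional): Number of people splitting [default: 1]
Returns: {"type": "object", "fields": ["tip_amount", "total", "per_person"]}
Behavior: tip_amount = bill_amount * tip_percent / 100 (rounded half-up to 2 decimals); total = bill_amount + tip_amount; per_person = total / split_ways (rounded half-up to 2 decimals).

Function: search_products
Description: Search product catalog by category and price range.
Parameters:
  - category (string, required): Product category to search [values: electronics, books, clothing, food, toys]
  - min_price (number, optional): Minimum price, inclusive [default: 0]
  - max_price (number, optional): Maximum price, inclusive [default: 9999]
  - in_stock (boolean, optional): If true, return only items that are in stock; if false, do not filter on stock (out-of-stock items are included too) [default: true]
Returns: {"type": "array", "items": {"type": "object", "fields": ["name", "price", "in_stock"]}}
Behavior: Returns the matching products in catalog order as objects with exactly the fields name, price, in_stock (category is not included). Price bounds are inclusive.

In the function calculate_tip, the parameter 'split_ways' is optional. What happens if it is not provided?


The calculate_tip spec declares:
  - split_ways (integer, optional): Number of people splitting [default: 1]
It defaults to 1


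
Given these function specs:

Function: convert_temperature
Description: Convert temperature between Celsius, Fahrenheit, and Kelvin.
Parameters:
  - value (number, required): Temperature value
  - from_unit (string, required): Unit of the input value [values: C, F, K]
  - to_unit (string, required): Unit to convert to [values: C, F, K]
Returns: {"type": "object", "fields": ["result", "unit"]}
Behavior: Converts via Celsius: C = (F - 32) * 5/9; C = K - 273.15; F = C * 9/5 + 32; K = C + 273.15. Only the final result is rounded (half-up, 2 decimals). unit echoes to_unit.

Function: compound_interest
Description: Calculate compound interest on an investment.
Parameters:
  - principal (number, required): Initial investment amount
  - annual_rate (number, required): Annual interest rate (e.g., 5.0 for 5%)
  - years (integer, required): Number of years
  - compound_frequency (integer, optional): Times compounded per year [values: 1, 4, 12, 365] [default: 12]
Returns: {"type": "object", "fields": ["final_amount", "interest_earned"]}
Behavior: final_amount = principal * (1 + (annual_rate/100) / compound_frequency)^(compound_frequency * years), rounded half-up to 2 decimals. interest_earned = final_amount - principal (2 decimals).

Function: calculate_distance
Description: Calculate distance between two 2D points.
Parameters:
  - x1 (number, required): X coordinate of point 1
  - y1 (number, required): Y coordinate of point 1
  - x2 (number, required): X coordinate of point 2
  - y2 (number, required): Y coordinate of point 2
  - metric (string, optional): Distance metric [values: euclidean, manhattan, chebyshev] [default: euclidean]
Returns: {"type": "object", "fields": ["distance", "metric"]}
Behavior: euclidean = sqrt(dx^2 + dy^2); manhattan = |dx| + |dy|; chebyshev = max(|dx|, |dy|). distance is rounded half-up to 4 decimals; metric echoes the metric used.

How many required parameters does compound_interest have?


Parameters of compound_interest: principal (required), annual_rate (required), years (required), compound_frequency (optional)
Required count:
3


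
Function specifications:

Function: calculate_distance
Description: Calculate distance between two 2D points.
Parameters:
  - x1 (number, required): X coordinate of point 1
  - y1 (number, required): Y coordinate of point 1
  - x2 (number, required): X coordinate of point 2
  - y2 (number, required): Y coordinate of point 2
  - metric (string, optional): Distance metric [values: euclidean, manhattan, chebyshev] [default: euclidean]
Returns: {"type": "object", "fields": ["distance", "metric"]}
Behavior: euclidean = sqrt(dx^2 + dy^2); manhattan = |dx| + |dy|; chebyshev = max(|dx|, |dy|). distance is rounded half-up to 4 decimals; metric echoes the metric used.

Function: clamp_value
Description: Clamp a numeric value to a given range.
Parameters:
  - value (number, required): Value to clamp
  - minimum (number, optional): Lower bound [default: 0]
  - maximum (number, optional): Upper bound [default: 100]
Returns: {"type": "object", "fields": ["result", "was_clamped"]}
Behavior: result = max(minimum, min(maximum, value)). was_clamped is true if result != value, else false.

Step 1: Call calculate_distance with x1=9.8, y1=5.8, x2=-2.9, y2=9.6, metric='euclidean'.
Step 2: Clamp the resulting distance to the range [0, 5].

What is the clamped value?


Step 1: calculate_distance (euclidean)
  |dx| = |-2.9 - 9.8| = 12.7; |dy| = |9.6 - 5.8| = 3.8
  euclidean: sqrt(12.7^2 + 3.8^2) = sqrt(175.73) = 13.256319
  Round to 4 decimals: 13.2563
  -> distance = 13.2563
Step 2: clamp_value(value=13.2563, minimum=0, maximum=5)
  result = max(0, min(5, 13.2563)) = max(0, 5) = 5
  was_clamped = (5 != 13.2563) = true
  -> result = 5
5


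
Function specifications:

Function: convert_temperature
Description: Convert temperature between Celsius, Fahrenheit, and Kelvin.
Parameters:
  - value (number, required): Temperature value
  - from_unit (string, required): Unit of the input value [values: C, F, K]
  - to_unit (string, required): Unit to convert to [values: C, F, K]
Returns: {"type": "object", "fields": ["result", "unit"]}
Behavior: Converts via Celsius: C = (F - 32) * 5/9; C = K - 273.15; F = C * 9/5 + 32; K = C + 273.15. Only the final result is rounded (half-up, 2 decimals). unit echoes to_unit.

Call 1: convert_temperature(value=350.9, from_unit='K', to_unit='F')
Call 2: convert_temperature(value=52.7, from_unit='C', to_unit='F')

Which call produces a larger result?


Call 1:
  To C: 350.9 - 273.15 = 77.75
  To F: 77.75 * 9/5 + 32 = 171.95
  Round to 2 decimals: 171.95
  -> 171.95 F
Call 2:
  Input already in C: 52.7
  To F: 52.7 * 9/5 + 32 = 126.86
  Round to 2 decimals: 126.86
  -> 126.86 F
Call 1 (171.95 F)


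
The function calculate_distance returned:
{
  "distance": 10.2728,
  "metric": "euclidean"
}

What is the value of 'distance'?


10.2728


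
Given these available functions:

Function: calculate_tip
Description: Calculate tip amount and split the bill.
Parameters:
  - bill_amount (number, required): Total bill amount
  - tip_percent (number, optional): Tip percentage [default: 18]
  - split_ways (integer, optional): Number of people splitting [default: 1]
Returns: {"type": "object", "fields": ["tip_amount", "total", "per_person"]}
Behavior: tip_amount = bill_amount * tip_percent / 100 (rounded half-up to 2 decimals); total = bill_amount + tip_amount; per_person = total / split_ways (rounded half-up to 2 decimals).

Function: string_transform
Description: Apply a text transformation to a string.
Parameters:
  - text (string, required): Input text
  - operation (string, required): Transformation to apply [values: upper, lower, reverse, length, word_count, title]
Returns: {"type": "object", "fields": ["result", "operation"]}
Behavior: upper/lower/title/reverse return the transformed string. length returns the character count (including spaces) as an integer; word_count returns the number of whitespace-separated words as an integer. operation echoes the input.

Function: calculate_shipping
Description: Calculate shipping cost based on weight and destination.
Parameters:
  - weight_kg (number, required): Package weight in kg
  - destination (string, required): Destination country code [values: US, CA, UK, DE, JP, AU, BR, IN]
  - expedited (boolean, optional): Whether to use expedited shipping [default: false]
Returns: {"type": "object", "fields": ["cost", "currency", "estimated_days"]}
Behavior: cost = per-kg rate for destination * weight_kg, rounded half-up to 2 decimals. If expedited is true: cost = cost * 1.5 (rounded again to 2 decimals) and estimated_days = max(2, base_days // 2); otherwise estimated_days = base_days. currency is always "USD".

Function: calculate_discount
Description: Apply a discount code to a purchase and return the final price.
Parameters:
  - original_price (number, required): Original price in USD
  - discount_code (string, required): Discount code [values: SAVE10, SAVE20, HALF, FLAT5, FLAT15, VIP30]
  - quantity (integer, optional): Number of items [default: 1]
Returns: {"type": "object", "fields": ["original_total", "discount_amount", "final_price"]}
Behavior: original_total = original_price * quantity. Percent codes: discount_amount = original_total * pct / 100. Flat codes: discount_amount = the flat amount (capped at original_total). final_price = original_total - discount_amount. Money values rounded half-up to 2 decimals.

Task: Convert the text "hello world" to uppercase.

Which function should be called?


The task needs a function whose description is: Apply a text transformation to a string.
string_transform


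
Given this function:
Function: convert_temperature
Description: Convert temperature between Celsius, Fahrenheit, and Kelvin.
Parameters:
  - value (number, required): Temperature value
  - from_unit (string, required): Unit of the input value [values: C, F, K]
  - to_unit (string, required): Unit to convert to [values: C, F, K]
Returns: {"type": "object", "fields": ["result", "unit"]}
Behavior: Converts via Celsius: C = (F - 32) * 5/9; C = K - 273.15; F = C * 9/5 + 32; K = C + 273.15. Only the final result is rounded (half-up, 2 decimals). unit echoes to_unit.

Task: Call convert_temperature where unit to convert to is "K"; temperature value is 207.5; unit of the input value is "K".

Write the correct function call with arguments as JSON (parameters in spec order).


Mapping each described value to its parameter name:
  'Unit to convert to' -> to_unit = "K"
  'Temperature value' -> value = 207.5
  'Unit of the input value' -> from_unit = "K"
convert_temperature({"value": 207.5, "from_unit": "K", "to_unit": "K"})


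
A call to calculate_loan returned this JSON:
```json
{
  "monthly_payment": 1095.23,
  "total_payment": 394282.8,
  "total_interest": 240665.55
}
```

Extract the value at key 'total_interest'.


240665.55


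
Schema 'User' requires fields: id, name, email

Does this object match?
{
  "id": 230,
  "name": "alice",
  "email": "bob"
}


Checking required fields... All present.
Valid - all required fields present


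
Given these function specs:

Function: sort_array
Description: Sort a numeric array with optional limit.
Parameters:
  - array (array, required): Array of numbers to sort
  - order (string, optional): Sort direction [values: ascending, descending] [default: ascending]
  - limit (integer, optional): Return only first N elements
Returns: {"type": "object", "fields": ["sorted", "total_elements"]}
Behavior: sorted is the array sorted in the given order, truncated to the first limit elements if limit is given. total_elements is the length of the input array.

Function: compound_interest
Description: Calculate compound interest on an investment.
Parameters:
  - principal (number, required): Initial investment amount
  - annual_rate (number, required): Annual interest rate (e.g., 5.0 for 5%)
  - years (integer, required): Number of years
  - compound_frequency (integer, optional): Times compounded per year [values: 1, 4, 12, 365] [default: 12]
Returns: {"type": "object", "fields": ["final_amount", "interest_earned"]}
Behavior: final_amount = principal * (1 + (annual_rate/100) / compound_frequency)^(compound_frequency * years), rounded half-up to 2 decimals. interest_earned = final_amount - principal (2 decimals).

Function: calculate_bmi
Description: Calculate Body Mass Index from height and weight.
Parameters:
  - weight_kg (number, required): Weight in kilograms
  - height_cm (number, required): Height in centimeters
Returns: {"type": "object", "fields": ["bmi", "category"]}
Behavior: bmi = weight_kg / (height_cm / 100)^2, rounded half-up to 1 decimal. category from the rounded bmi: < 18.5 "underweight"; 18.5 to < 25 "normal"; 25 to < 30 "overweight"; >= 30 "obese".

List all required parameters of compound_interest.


Parameters of compound_interest and their required/optional flag:
  principal: required
  annual_rate: required
  years: required
  compound_frequency: optional
annual_rate, principal, years


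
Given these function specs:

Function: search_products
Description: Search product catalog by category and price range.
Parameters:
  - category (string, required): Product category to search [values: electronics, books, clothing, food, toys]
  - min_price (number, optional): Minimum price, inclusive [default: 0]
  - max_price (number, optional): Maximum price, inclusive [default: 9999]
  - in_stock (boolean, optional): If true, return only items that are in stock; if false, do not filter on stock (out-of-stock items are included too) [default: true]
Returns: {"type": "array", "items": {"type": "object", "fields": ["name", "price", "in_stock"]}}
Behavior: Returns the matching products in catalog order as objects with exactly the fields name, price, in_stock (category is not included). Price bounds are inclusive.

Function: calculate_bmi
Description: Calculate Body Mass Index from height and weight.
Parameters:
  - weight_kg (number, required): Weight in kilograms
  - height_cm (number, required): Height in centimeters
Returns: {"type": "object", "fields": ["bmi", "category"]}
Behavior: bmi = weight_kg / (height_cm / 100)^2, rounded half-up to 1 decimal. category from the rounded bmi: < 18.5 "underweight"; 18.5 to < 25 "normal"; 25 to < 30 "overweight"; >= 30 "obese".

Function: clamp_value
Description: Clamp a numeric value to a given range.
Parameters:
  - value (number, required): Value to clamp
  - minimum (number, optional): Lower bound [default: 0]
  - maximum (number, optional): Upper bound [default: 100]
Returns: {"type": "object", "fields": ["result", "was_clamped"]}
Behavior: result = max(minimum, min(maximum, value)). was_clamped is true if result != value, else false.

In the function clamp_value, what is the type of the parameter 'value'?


The clamp_value spec declares:
  - value (number, required): Value to clamp
Type:
number


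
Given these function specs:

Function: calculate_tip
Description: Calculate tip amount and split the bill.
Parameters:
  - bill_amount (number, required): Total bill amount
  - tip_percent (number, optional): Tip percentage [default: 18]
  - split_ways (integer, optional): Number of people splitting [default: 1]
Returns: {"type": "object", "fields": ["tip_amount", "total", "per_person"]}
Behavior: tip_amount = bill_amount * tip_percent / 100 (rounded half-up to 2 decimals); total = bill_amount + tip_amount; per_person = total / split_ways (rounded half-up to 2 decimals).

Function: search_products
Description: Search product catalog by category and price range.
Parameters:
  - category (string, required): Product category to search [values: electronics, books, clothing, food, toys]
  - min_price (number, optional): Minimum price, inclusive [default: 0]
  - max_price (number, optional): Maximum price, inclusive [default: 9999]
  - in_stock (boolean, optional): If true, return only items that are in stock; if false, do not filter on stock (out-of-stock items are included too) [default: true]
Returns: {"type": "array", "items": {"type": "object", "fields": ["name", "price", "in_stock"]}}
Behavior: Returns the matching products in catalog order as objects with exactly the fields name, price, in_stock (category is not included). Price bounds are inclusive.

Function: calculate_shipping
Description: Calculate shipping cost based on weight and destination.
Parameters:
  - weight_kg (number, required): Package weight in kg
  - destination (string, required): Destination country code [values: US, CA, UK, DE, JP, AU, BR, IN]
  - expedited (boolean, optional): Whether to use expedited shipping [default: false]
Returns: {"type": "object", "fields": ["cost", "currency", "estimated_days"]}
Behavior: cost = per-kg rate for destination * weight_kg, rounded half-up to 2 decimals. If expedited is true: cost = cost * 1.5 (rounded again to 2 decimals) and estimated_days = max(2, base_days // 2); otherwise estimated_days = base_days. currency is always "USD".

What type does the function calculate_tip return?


The calculate_tip spec declares Returns: {"type": "object", "fields": ["tip_amount", "total", "per_person"]}
Type:
object
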